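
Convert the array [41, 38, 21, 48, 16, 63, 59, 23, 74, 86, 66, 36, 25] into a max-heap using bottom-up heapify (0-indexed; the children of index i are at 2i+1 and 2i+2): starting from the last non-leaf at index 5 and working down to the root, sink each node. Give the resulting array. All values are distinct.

sift down from index 5: already satisfies heap property
sift down from index 4:
  16 vs larger child 86 at index 9, swap → [41, 38, 21, 48, 86, 63, 59, 23, 74, 16, 66, 36, 25]
sift down from index 3:
  48 vs larger child 74 at index 8, swap → [41, 38, 21, 74, 86, 63, 59, 23, 48, 16, 66, 36, 25]
sift down from index 2:
  21 vs larger child 63 at index 5, swap → [41, 38, 63, 74, 86, 21, 59, 23, 48, 16, 66, 36, 25]
  21 vs larger child 36 at index 11, swap → [41, 38, 63, 74, 86, 36, 59, 23, 48, 16, 66, 21, 25]
sift down from index 1:
  38 vs larger child 86 at index 4, swap → [41, 86, 63, 74, 38, 36, 59, 23, 48, 16, 66, 21, 25]
  38 vs larger child 66 at index 10, swap → [41, 86, 63, 74, 66, 36, 59, 23, 48, 16, 38, 21, 25]
sift down from index 0:
  41 vs larger child 86 at index 1, swap → [86, 41, 63, 74, 66, 36, 59, 23, 48, 16, 38, 21, 25]
  41 vs larger child 74 at index 3, swap → [86, 74, 63, 41, 66, 36, 59, 23, 48, 16, 38, 21, 25]
  41 vs larger child 48 at index 8, swap → [86, 74, 63, 48, 66, 36, 59, 23, 41, 16, 38, 21, 25]

[86, 74, 63, 48, 66, 36, 59, 23, 41, 16, 38, 21, 25]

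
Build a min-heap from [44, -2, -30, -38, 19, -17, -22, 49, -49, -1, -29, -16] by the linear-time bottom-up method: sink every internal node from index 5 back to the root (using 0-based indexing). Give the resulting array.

sift down from index 5: already satisfies heap property
sift down from index 4:
  19 vs smaller child -29 at index 10, swap → [44, -2, -30, -38, -29, -17, -22, 49, -49, -1, 19, -16]
sift down from index 3:
  -38 vs smaller child -49 at index 8, swap → [44, -2, -30, -49, -29, -17, -22, 49, -38, -1, 19, -16]
sift down from index 2: already satisfies heap property
sift down from index 1:
  -2 vs smaller child -49 at index 3, swap → [44, -49, -30, -2, -29, -17, -22, 49, -38, -1, 19, -16]
  -2 vs smaller child -38 at index 8, swap → [44, -49, -30, -38, -29, -17, -22, 49, -2, -1, 19, -16]
sift down from index 0:
  44 vs smaller child -49 at index 1, swap → [-49, 44, -30, -38, -29, -17, -22, 49, -2, -1, 19, -16]
  44 vs smaller child -38 at index 3, swap → [-49, -38, -30, 44, -29, -17, -22, 49, -2, -1, 19, -16]
  44 vs smaller child -2 at index 8, swap → [-49, -38, -30, -2, -29, -17, -22, 49, 44, -1, 19, -16]

[-49, -38, -30, -2, -29, -17, -22, 49, 44, -1, 19, -16]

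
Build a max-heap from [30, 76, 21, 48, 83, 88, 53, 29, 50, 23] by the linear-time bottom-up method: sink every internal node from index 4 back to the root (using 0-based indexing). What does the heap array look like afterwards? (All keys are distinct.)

[88, 83, 53, 50, 76, 21, 30, 29, 48, 23]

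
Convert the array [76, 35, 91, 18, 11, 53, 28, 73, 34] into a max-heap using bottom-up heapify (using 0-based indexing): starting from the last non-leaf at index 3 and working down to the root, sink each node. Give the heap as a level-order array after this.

sift down from index 3:
  18 vs larger child 73 at index 7, swap → [76, 35, 91, 73, 11, 53, 28, 18, 34]
sift down from index 2: already satisfies heap property
sift down from index 1:
  35 vs larger child 73 at index 3, swap → [76, 73, 91, 35, 11, 53, 28, 18, 34]
sift down from index 0:
  76 vs larger child 91 at index 2, swap → [91, 73, 76, 35, 11, 53, 28, 18, 34]

[91, 73, 76, 35, 11, 53, 28, 18, 34]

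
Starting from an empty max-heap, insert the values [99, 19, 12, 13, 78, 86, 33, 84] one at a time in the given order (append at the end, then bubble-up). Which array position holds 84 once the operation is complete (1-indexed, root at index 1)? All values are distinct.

Insert 99:
  append 99 at index 1 → [99] (no swap needed)
Insert 19:
  append 19 at index 2 → [99, 19] (no swap needed)
Insert 12:
  append 12 at index 3 → [99, 19, 12] (no swap needed)
Insert 13:
  append 13 at index 4 → [99, 19, 12, 13] (no swap needed)
Insert 78:
  append 78 at index 5 → [99, 19, 12, 13, 78]
  78 > parent 19 at index 2, swap → [99, 78, 12, 13, 19]
Insert 86:
  append 86 at index 6 → [99, 78, 12, 13, 19, 86]
  86 > parent 12 at index 3, swap → [99, 78, 86, 13, 19, 12]
Insert 33:
  append 33 at index 7 → [99, 78, 86, 13, 19, 12, 33] (no swap needed)
Insert 84:
  append 84 at index 8 → [99, 78, 86, 13, 19, 12, 33, 84]
  84 > parent 13 at index 4, swap → [99, 78, 86, 84, 19, 12, 33, 13]
  84 > parent 78 at index 2, swap → [99, 84, 86, 78, 19, 12, 33, 13]
resulting array: [99, 84, 86, 78, 19, 12, 33, 13]

2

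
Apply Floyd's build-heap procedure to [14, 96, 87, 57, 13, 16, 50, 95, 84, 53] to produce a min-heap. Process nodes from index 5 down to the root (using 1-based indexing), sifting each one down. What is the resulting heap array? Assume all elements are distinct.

sift down from index 5: already satisfies heap property
sift down from index 4: already satisfies heap property
sift down from index 3:
  87 vs smaller child 16 at index 6, swap → [14, 96, 16, 57, 13, 87, 50, 95, 84, 53]
sift down from index 2:
  96 vs smaller child 13 at index 5, swap → [14, 13, 16, 57, 96, 87, 50, 95, 84, 53]
  96 vs only child 53 at index 10, swap → [14, 13, 16, 57, 53, 87, 50, 95, 84, 96]
sift down from index 1:
  14 vs smaller child 13 at index 2, swap → [13, 14, 16, 57, 53, 87, 50, 95, 84, 96]

[13, 14, 16, 57, 53, 87, 50, 95, 84, 96]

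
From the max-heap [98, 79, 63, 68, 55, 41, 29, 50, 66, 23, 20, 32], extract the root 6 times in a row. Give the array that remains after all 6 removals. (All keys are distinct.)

extract-max #1 returns 98:
  remove root 98; move last element 32 to root → [32, 79, 63, 68, 55, 41, 29, 50, 66, 23, 20]
  32 vs larger child 79 at index 1, swap → [79, 32, 63, 68, 55, 41, 29, 50, 66, 23, 20]
  32 vs larger child 68 at index 3, swap → [79, 68, 63, 32, 55, 41, 29, 50, 66, 23, 20]
  32 vs larger child 66 at index 8, swap → [79, 68, 63, 66, 55, 41, 29, 50, 32, 23, 20]
extract-max #2 returns 79:
  remove root 79; move last element 20 to root → [20, 68, 63, 66, 55, 41, 29, 50, 32, 23]
  20 vs larger child 68 at index 1, swap → [68, 20, 63, 66, 55, 41, 29, 50, 32, 23]
  20 vs larger child 66 at index 3, swap → [68, 66, 63, 20, 55, 41, 29, 50, 32, 23]
  20 vs larger child 50 at index 7, swap → [68, 66, 63, 50, 55, 41, 29, 20, 32, 23]
extract-max #3 returns 68:
  remove root 68; move last element 23 to root → [23, 66, 63, 50, 55, 41, 29, 20, 32]
  23 vs larger child 66 at index 1, swap → [66, 23, 63, 50, 55, 41, 29, 20, 32]
  23 vs larger child 55 at index 4, swap → [66, 55, 63, 50, 23, 41, 29, 20, 32]
extract-max #4 returns 66:
  remove root 66; move last element 32 to root → [32, 55, 63, 50, 23, 41, 29, 20]
  32 vs larger child 63 at index 2, swap → [63, 55, 32, 50, 23, 41, 29, 20]
  32 vs larger child 41 at index 5, swap → [63, 55, 41, 50, 23, 32, 29, 20]
extract-max #5 returns 63:
  remove root 63; move last element 20 to root → [20, 55, 41, 50, 23, 32, 29]
  20 vs larger child 55 at index 1, swap → [55, 20, 41, 50, 23, 32, 29]
  20 vs larger child 50 at index 3, swap → [55, 50, 41, 20, 23, 32, 29]
extract-max #6 returns 55:
  remove root 55; move last element 29 to root → [29, 50, 41, 20, 23, 32]
  29 vs larger child 50 at index 1, swap → [50, 29, 41, 20, 23, 32]

[50, 29, 41, 20, 23, 32]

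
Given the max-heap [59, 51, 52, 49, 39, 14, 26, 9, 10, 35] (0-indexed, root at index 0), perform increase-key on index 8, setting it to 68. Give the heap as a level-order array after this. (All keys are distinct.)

[68, 59, 52, 51, 39, 14, 26, 9, 49, 35]

set index 8 from 10 to 68 → [59, 51, 52, 49, 39, 14, 26, 9, 68, 35]
68 > parent 49 at index 3, swap → [59, 51, 52, 68, 39, 14, 26, 9, 49, 35]
68 > parent 51 at index 1, swap → [59, 68, 52, 51, 39, 14, 26, 9, 49, 35]
68 > parent 59 at index 0, swap → [68, 59, 52, 51, 39, 14, 26, 9, 49, 35]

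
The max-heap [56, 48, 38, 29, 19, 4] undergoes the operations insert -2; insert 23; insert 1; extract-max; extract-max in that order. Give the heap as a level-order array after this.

[38, 29, 4, 23, 19, 1, -2]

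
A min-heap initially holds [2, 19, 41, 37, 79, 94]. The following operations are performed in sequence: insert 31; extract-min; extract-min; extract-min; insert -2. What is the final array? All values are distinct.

[-2, 37, 94, 79, 41]

insert 31:
  append 31 at index 6 → [2, 19, 41, 37, 79, 94, 31]
  31 < parent 41 at index 2, swap → [2, 19, 31, 37, 79, 94, 41]
extract-min → returns 2:
  remove root 2; move last element 41 to root → [41, 19, 31, 37, 79, 94]
  41 vs smaller child 19 at index 1, swap → [19, 41, 31, 37, 79, 94]
  41 vs smaller child 37 at index 3, swap → [19, 37, 31, 41, 79, 94]
extract-min → returns 19:
  remove root 19; move last element 94 to root → [94, 37, 31, 41, 79]
  94 vs smaller child 31 at index 2, swap → [31, 37, 94, 41, 79]
extract-min → returns 31:
  remove root 31; move last element 79 to root → [79, 37, 94, 41]
  79 vs smaller child 37 at index 1, swap → [37, 79, 94, 41]
  79 vs only child 41 at index 3, swap → [37, 41, 94, 79]
insert -2:
  append -2 at index 4 → [37, 41, 94, 79, -2]
  -2 < parent 41 at index 1, swap → [37, -2, 94, 79, 41]
  -2 < parent 37 at index 0, swap → [-2, 37, 94, 79, 41]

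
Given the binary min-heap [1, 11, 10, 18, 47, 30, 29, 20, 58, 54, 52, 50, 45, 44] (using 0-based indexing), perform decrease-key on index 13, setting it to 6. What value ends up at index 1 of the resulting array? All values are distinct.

11

set index 13 from 44 to 6 → [1, 11, 10, 18, 47, 30, 29, 20, 58, 54, 52, 50, 45, 6]
6 < parent 29 at index 6, swap → [1, 11, 10, 18, 47, 30, 6, 20, 58, 54, 52, 50, 45, 29]
6 < parent 10 at index 2, swap → [1, 11, 6, 18, 47, 30, 10, 20, 58, 54, 52, 50, 45, 29]
resulting array: [1, 11, 6, 18, 47, 30, 10, 20, 58, 54, 52, 50, 45, 29]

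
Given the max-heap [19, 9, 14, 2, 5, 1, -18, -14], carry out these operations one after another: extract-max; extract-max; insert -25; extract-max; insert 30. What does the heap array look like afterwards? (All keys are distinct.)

[30, 2, 5, -25, -18, -14, 1]

extract-max → returns 19:
  remove root 19; move last element -14 to root → [-14, 9, 14, 2, 5, 1, -18]
  -14 vs larger child 14 at index 2, swap → [14, 9, -14, 2, 5, 1, -18]
  -14 vs larger child 1 at index 5, swap → [14, 9, 1, 2, 5, -14, -18]
extract-max → returns 14:
  remove root 14; move last element -18 to root → [-18, 9, 1, 2, 5, -14]
  -18 vs larger child 9 at index 1, swap → [9, -18, 1, 2, 5, -14]
  -18 vs larger child 5 at index 4, swap → [9, 5, 1, 2, -18, -14]
insert -25:
  append -25 at index 6 → [9, 5, 1, 2, -18, -14, -25] (no swap needed)
extract-max → returns 9:
  remove root 9; move last element -25 to root → [-25, 5, 1, 2, -18, -14]
  -25 vs larger child 5 at index 1, swap → [5, -25, 1, 2, -18, -14]
  -25 vs larger child 2 at index 3, swap → [5, 2, 1, -25, -18, -14]
insert 30:
  append 30 at index 6 → [5, 2, 1, -25, -18, -14, 30]
  30 > parent 1 at index 2, swap → [5, 2, 30, -25, -18, -14, 1]
  30 > parent 5 at index 0, swap → [30, 2, 5, -25, -18, -14, 1]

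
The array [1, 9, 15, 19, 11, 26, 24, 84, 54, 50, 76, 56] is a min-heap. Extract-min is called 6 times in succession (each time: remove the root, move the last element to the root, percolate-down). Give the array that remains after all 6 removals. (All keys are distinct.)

extract-min #1 returns 1:
  remove root 1; move last element 56 to root → [56, 9, 15, 19, 11, 26, 24, 84, 54, 50, 76]
  56 vs smaller child 9 at index 1, swap → [9, 56, 15, 19, 11, 26, 24, 84, 54, 50, 76]
  56 vs smaller child 11 at index 4, swap → [9, 11, 15, 19, 56, 26, 24, 84, 54, 50, 76]
  56 vs smaller child 50 at index 9, swap → [9, 11, 15, 19, 50, 26, 24, 84, 54, 56, 76]
extract-min #2 returns 9:
  remove root 9; move last element 76 to root → [76, 11, 15, 19, 50, 26, 24, 84, 54, 56]
  76 vs smaller child 11 at index 1, swap → [11, 76, 15, 19, 50, 26, 24, 84, 54, 56]
  76 vs smaller child 19 at index 3, swap → [11, 19, 15, 76, 50, 26, 24, 84, 54, 56]
  76 vs smaller child 54 at index 8, swap → [11, 19, 15, 54, 50, 26, 24, 84, 76, 56]
extract-min #3 returns 11:
  remove root 11; move last element 56 to root → [56, 19, 15, 54, 50, 26, 24, 84, 76]
  56 vs smaller child 15 at index 2, swap → [15, 19, 56, 54, 50, 26, 24, 84, 76]
  56 vs smaller child 24 at index 6, swap → [15, 19, 24, 54, 50, 26, 56, 84, 76]
extract-min #4 returns 15:
  remove root 15; move last element 76 to root → [76, 19, 24, 54, 50, 26, 56, 84]
  76 vs smaller child 19 at index 1, swap → [19, 76, 24, 54, 50, 26, 56, 84]
  76 vs smaller child 50 at index 4, swap → [19, 50, 24, 54, 76, 26, 56, 84]
extract-min #5 returns 19:
  remove root 19; move last element 84 to root → [84, 50, 24, 54, 76, 26, 56]
  84 vs smaller child 24 at index 2, swap → [24, 50, 84, 54, 76, 26, 56]
  84 vs smaller child 26 at index 5, swap → [24, 50, 26, 54, 76, 84, 56]
extract-min #6 returns 24:
  remove root 24; move last element 56 to root → [56, 50, 26, 54, 76, 84]
  56 vs smaller child 26 at index 2, swap → [26, 50, 56, 54, 76, 84]

[26, 50, 56, 54, 76, 84]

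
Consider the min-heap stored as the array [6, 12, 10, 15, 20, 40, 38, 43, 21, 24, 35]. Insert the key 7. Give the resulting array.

[6, 12, 7, 15, 20, 10, 38, 43, 21, 24, 35, 40]

append 7 at index 11 → [6, 12, 10, 15, 20, 40, 38, 43, 21, 24, 35, 7]
7 < parent 40 at index 5, swap → [6, 12, 10, 15, 20, 7, 38, 43, 21, 24, 35, 40]
7 < parent 10 at index 2, swap → [6, 12, 7, 15, 20, 10, 38, 43, 21, 24, 35, 40]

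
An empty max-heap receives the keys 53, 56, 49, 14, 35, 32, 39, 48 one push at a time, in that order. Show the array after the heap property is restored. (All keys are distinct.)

[56, 53, 49, 48, 35, 32, 39, 14]

Insert 53:
  append 53 at index 0 → [53] (no swap needed)
Insert 56:
  append 56 at index 1 → [53, 56]
  56 > parent 53 at index 0, swap → [56, 53]
Insert 49:
  append 49 at index 2 → [56, 53, 49] (no swap needed)
Insert 14:
  append 14 at index 3 → [56, 53, 49, 14] (no swap needed)
Insert 35:
  append 35 at index 4 → [56, 53, 49, 14, 35] (no swap needed)
Insert 32:
  append 32 at index 5 → [56, 53, 49, 14, 35, 32] (no swap needed)
Insert 39:
  append 39 at index 6 → [56, 53, 49, 14, 35, 32, 39] (no swap needed)
Insert 48:
  append 48 at index 7 → [56, 53, 49, 14, 35, 32, 39, 48]
  48 > parent 14 at index 3, swap → [56, 53, 49, 48, 35, 32, 39, 14]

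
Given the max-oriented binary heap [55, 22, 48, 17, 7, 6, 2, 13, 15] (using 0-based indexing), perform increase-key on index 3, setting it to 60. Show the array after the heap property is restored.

set index 3 from 17 to 60 → [55, 22, 48, 60, 7, 6, 2, 13, 15]
60 > parent 22 at index 1, swap → [55, 60, 48, 22, 7, 6, 2, 13, 15]
60 > parent 55 at index 0, swap → [60, 55, 48, 22, 7, 6, 2, 13, 15]

[60, 55, 48, 22, 7, 6, 2, 13, 15]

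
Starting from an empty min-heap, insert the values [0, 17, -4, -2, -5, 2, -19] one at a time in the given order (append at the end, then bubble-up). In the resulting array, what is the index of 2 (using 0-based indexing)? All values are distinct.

5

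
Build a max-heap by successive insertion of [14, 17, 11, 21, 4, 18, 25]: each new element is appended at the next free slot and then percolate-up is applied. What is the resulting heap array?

[25, 17, 21, 14, 4, 11, 18]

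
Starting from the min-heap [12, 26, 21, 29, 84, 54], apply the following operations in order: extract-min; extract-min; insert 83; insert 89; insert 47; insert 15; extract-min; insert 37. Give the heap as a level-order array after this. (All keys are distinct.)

extract-min → returns 12:
  remove root 12; move last element 54 to root → [54, 26, 21, 29, 84]
  54 vs smaller child 21 at index 2, swap → [21, 26, 54, 29, 84]
extract-min → returns 21:
  remove root 21; move last element 84 to root → [84, 26, 54, 29]
  84 vs smaller child 26 at index 1, swap → [26, 84, 54, 29]
  84 vs only child 29 at index 3, swap → [26, 29, 54, 84]
insert 83:
  append 83 at index 4 → [26, 29, 54, 84, 83] (no swap needed)
insert 89:
  append 89 at index 5 → [26, 29, 54, 84, 83, 89] (no swap needed)
insert 47:
  append 47 at index 6 → [26, 29, 54, 84, 83, 89, 47]
  47 < parent 54 at index 2, swap → [26, 29, 47, 84, 83, 89, 54]
insert 15:
  append 15 at index 7 → [26, 29, 47, 84, 83, 89, 54, 15]
  15 < parent 84 at index 3, swap → [26, 29, 47, 15, 83, 89, 54, 84]
  15 < parent 29 at index 1, swap → [26, 15, 47, 29, 83, 89, 54, 84]
  15 < parent 26 at index 0, swap → [15, 26, 47, 29, 83, 89, 54, 84]
extract-min → returns 15:
  remove root 15; move last element 84 to root → [84, 26, 47, 29, 83, 89, 54]
  84 vs smaller child 26 at index 1, swap → [26, 84, 47, 29, 83, 89, 54]
  84 vs smaller child 29 at index 3, swap → [26, 29, 47, 84, 83, 89, 54]
insert 37:
  append 37 at index 7 → [26, 29, 47, 84, 83, 89, 54, 37]
  37 < parent 84 at index 3, swap → [26, 29, 47, 37, 83, 89, 54, 84]

[26, 29, 47, 37, 83, 89, 54, 84]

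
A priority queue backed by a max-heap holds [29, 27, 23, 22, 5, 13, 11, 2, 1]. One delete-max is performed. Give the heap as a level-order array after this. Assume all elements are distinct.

[27, 22, 23, 2, 5, 13, 11, 1]

remove root 29; move last element 1 to root → [1, 27, 23, 22, 5, 13, 11, 2]
1 vs larger child 27 at index 1, swap → [27, 1, 23, 22, 5, 13, 11, 2]
1 vs larger child 22 at index 3, swap → [27, 22, 23, 1, 5, 13, 11, 2]
1 vs only child 2 at index 7, swap → [27, 22, 23, 2, 5, 13, 11, 1]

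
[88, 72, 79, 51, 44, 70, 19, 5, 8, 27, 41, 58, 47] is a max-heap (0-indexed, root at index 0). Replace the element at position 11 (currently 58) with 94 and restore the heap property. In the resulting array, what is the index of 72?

1

set index 11 from 58 to 94 → [88, 72, 79, 51, 44, 70, 19, 5, 8, 27, 41, 94, 47]
94 > parent 70 at index 5, swap → [88, 72, 79, 51, 44, 94, 19, 5, 8, 27, 41, 70, 47]
94 > parent 79 at index 2, swap → [88, 72, 94, 51, 44, 79, 19, 5, 8, 27, 41, 70, 47]
94 > parent 88 at index 0, swap → [94, 72, 88, 51, 44, 79, 19, 5, 8, 27, 41, 70, 47]
resulting array: [94, 72, 88, 51, 44, 79, 19, 5, 8, 27, 41, 70, 47]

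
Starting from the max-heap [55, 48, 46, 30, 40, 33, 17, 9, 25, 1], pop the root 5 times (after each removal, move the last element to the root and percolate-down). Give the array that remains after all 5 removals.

[30, 17, 25, 9, 1]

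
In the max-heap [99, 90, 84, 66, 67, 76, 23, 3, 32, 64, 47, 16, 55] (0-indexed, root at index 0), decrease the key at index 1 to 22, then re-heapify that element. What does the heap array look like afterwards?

[99, 67, 84, 66, 64, 76, 23, 3, 32, 22, 47, 16, 55]

set index 1 from 90 to 22 → [99, 22, 84, 66, 67, 76, 23, 3, 32, 64, 47, 16, 55]
22 vs larger child 67 at index 4, swap → [99, 67, 84, 66, 22, 76, 23, 3, 32, 64, 47, 16, 55]
22 vs larger child 64 at index 9, swap → [99, 67, 84, 66, 64, 76, 23, 3, 32, 22, 47, 16, 55]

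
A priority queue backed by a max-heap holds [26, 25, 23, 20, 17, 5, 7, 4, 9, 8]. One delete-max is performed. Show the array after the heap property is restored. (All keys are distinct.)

remove root 26; move last element 8 to root → [8, 25, 23, 20, 17, 5, 7, 4, 9]
8 vs larger child 25 at index 1, swap → [25, 8, 23, 20, 17, 5, 7, 4, 9]
8 vs larger child 20 at index 3, swap → [25, 20, 23, 8, 17, 5, 7, 4, 9]
8 vs larger child 9 at index 8, swap → [25, 20, 23, 9, 17, 5, 7, 4, 8]

[25, 20, 23, 9, 17, 5, 7, 4, 8]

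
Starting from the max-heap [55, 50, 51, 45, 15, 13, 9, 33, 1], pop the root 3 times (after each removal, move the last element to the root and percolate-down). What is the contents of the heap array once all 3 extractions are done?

[45, 33, 13, 9, 15, 1]

extract-max #1 returns 55:
  remove root 55; move last element 1 to root → [1, 50, 51, 45, 15, 13, 9, 33]
  1 vs larger child 51 at index 2, swap → [51, 50, 1, 45, 15, 13, 9, 33]
  1 vs larger child 13 at index 5, swap → [51, 50, 13, 45, 15, 1, 9, 33]
extract-max #2 returns 51:
  remove root 51; move last element 33 to root → [33, 50, 13, 45, 15, 1, 9]
  33 vs larger child 50 at index 1, swap → [50, 33, 13, 45, 15, 1, 9]
  33 vs larger child 45 at index 3, swap → [50, 45, 13, 33, 15, 1, 9]
extract-max #3 returns 50:
  remove root 50; move last element 9 to root → [9, 45, 13, 33, 15, 1]
  9 vs larger child 45 at index 1, swap → [45, 9, 13, 33, 15, 1]
  9 vs larger child 33 at index 3, swap → [45, 33, 13, 9, 15, 1]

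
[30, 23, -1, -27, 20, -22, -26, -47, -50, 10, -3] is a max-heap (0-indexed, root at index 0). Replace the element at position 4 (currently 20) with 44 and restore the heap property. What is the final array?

set index 4 from 20 to 44 → [30, 23, -1, -27, 44, -22, -26, -47, -50, 10, -3]
44 > parent 23 at index 1, swap → [30, 44, -1, -27, 23, -22, -26, -47, -50, 10, -3]
44 > parent 30 at index 0, swap → [44, 30, -1, -27, 23, -22, -26, -47, -50, 10, -3]

[44, 30, -1, -27, 23, -22, -26, -47, -50, 10, -3]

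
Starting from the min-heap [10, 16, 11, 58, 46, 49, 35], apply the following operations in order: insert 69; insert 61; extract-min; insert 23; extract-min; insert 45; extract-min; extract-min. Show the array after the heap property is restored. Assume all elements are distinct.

[35, 45, 49, 58, 46, 69, 61]

insert 69:
  append 69 at index 7 → [10, 16, 11, 58, 46, 49, 35, 69] (no swap needed)
insert 61:
  append 61 at index 8 → [10, 16, 11, 58, 46, 49, 35, 69, 61] (no swap needed)
extract-min → returns 10:
  remove root 10; move last element 61 to root → [61, 16, 11, 58, 46, 49, 35, 69]
  61 vs smaller child 11 at index 2, swap → [11, 16, 61, 58, 46, 49, 35, 69]
  61 vs smaller child 35 at index 6, swap → [11, 16, 35, 58, 46, 49, 61, 69]
insert 23:
  append 23 at index 8 → [11, 16, 35, 58, 46, 49, 61, 69, 23]
  23 < parent 58 at index 3, swap → [11, 16, 35, 23, 46, 49, 61, 69, 58]
extract-min → returns 11:
  remove root 11; move last element 58 to root → [58, 16, 35, 23, 46, 49, 61, 69]
  58 vs smaller child 16 at index 1, swap → [16, 58, 35, 23, 46, 49, 61, 69]
  58 vs smaller child 23 at index 3, swap → [16, 23, 35, 58, 46, 49, 61, 69]
insert 45:
  append 45 at index 8 → [16, 23, 35, 58, 46, 49, 61, 69, 45]
  45 < parent 58 at index 3, swap → [16, 23, 35, 45, 46, 49, 61, 69, 58]
extract-min → returns 16:
  remove root 16; move last element 58 to root → [58, 23, 35, 45, 46, 49, 61, 69]
  58 vs smaller child 23 at index 1, swap → [23, 58, 35, 45, 46, 49, 61, 69]
  58 vs smaller child 45 at index 3, swap → [23, 45, 35, 58, 46, 49, 61, 69]
extract-min → returns 23:
  remove root 23; move last element 69 to root → [69, 45, 35, 58, 46, 49, 61]
  69 vs smaller child 35 at index 2, swap → [35, 45, 69, 58, 46, 49, 61]
  69 vs smaller child 49 at index 5, swap → [35, 45, 49, 58, 46, 69, 61]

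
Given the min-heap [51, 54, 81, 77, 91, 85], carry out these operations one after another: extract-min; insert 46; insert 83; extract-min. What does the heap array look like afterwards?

[54, 77, 81, 85, 91, 83]

extract-min → returns 51:
  remove root 51; move last element 85 to root → [85, 54, 81, 77, 91]
  85 vs smaller child 54 at index 1, swap → [54, 85, 81, 77, 91]
  85 vs smaller child 77 at index 3, swap → [54, 77, 81, 85, 91]
insert 46:
  append 46 at index 5 → [54, 77, 81, 85, 91, 46]
  46 < parent 81 at index 2, swap → [54, 77, 46, 85, 91, 81]
  46 < parent 54 at index 0, swap → [46, 77, 54, 85, 91, 81]
insert 83:
  append 83 at index 6 → [46, 77, 54, 85, 91, 81, 83] (no swap needed)
extract-min → returns 46:
  remove root 46; move last element 83 to root → [83, 77, 54, 85, 91, 81]
  83 vs smaller child 54 at index 2, swap → [54, 77, 83, 85, 91, 81]
  83 vs only child 81 at index 5, swap → [54, 77, 81, 85, 91, 83]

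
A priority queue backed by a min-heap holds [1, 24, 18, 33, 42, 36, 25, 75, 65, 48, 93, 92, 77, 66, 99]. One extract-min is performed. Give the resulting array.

[18, 24, 25, 33, 42, 36, 66, 75, 65, 48, 93, 92, 77, 99]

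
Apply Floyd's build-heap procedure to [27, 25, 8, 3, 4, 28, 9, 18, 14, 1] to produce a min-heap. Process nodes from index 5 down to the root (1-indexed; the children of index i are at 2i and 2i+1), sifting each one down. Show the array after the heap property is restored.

[1, 3, 8, 14, 4, 28, 9, 18, 27, 25]

sift down from index 5:
  4 vs only child 1 at index 10, swap → [27, 25, 8, 3, 1, 28, 9, 18, 14, 4]
sift down from index 4: already satisfies heap property
sift down from index 3: already satisfies heap property
sift down from index 2:
  25 vs smaller child 1 at index 5, swap → [27, 1, 8, 3, 25, 28, 9, 18, 14, 4]
  25 vs only child 4 at index 10, swap → [27, 1, 8, 3, 4, 28, 9, 18, 14, 25]
sift down from index 1:
  27 vs smaller child 1 at index 2, swap → [1, 27, 8, 3, 4, 28, 9, 18, 14, 25]
  27 vs smaller child 3 at index 4, swap → [1, 3, 8, 27, 4, 28, 9, 18, 14, 25]
  27 vs smaller child 14 at index 9, swap → [1, 3, 8, 14, 4, 28, 9, 18, 27, 25]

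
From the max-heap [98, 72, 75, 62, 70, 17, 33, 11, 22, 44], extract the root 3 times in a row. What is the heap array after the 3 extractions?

[70, 62, 44, 11, 22, 17, 33]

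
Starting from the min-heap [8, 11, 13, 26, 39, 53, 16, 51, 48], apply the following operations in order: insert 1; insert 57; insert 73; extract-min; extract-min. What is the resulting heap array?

[11, 26, 13, 48, 39, 53, 16, 51, 57, 73]

insert 1:
  append 1 at index 9 → [8, 11, 13, 26, 39, 53, 16, 51, 48, 1]
  1 < parent 39 at index 4, swap → [8, 11, 13, 26, 1, 53, 16, 51, 48, 39]
  1 < parent 11 at index 1, swap → [8, 1, 13, 26, 11, 53, 16, 51, 48, 39]
  1 < parent 8 at index 0, swap → [1, 8, 13, 26, 11, 53, 16, 51, 48, 39]
insert 57:
  append 57 at index 10 → [1, 8, 13, 26, 11, 53, 16, 51, 48, 39, 57] (no swap needed)
insert 73:
  append 73 at index 11 → [1, 8, 13, 26, 11, 53, 16, 51, 48, 39, 57, 73] (no swap needed)
extract-min → returns 1:
  remove root 1; move last element 73 to root → [73, 8, 13, 26, 11, 53, 16, 51, 48, 39, 57]
  73 vs smaller child 8 at index 1, swap → [8, 73, 13, 26, 11, 53, 16, 51, 48, 39, 57]
  73 vs smaller child 11 at index 4, swap → [8, 11, 13, 26, 73, 53, 16, 51, 48, 39, 57]
  73 vs smaller child 39 at index 9, swap → [8, 11, 13, 26, 39, 53, 16, 51, 48, 73, 57]
extract-min → returns 8:
  remove root 8; move last element 57 to root → [57, 11, 13, 26, 39, 53, 16, 51, 48, 73]
  57 vs smaller child 11 at index 1, swap → [11, 57, 13, 26, 39, 53, 16, 51, 48, 73]
  57 vs smaller child 26 at index 3, swap → [11, 26, 13, 57, 39, 53, 16, 51, 48, 73]
  57 vs smaller child 48 at index 8, swap → [11, 26, 13, 48, 39, 53, 16, 51, 57, 73]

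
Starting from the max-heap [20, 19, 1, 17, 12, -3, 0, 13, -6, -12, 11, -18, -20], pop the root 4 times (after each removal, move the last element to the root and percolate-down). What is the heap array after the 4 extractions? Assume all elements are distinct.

extract-max #1 returns 20:
  remove root 20; move last element -20 to root → [-20, 19, 1, 17, 12, -3, 0, 13, -6, -12, 11, -18]
  -20 vs larger child 19 at index 1, swap → [19, -20, 1, 17, 12, -3, 0, 13, -6, -12, 11, -18]
  -20 vs larger child 17 at index 3, swap → [19, 17, 1, -20, 12, -3, 0, 13, -6, -12, 11, -18]
  -20 vs larger child 13 at index 7, swap → [19, 17, 1, 13, 12, -3, 0, -20, -6, -12, 11, -18]
extract-max #2 returns 19:
  remove root 19; move last element -18 to root → [-18, 17, 1, 13, 12, -3, 0, -20, -6, -12, 11]
  -18 vs larger child 17 at index 1, swap → [17, -18, 1, 13, 12, -3, 0, -20, -6, -12, 11]
  -18 vs larger child 13 at index 3, swap → [17, 13, 1, -18, 12, -3, 0, -20, -6, -12, 11]
  -18 vs larger child -6 at index 8, swap → [17, 13, 1, -6, 12, -3, 0, -20, -18, -12, 11]
extract-max #3 returns 17:
  remove root 17; move last element 11 to root → [11, 13, 1, -6, 12, -3, 0, -20, -18, -12]
  11 vs larger child 13 at index 1, swap → [13, 11, 1, -6, 12, -3, 0, -20, -18, -12]
  11 vs larger child 12 at index 4, swap → [13, 12, 1, -6, 11, -3, 0, -20, -18, -12]
extract-max #4 returns 13:
  remove root 13; move last element -12 to root → [-12, 12, 1, -6, 11, -3, 0, -20, -18]
  -12 vs larger child 12 at index 1, swap → [12, -12, 1, -6, 11, -3, 0, -20, -18]
  -12 vs larger child 11 at index 4, swap → [12, 11, 1, -6, -12, -3, 0, -20, -18]

[12, 11, 1, -6, -12, -3, 0, -20, -18]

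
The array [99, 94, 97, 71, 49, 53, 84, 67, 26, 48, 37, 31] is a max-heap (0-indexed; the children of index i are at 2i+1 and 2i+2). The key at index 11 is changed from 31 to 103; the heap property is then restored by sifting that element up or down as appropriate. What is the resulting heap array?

set index 11 from 31 to 103 → [99, 94, 97, 71, 49, 53, 84, 67, 26, 48, 37, 103]
103 > parent 53 at index 5, swap → [99, 94, 97, 71, 49, 103, 84, 67, 26, 48, 37, 53]
103 > parent 97 at index 2, swap → [99, 94, 103, 71, 49, 97, 84, 67, 26, 48, 37, 53]
103 > parent 99 at index 0, swap → [103, 94, 99, 71, 49, 97, 84, 67, 26, 48, 37, 53]

[103, 94, 99, 71, 49, 97, 84, 67, 26, 48, 37, 53]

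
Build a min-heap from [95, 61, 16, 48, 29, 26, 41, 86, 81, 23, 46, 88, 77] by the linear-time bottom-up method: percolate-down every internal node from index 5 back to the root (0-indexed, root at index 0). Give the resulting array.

[16, 23, 26, 48, 29, 77, 41, 86, 81, 61, 46, 88, 95]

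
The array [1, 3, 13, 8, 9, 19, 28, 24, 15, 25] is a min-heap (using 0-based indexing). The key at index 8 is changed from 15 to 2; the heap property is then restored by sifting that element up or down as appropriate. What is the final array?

set index 8 from 15 to 2 → [1, 3, 13, 8, 9, 19, 28, 24, 2, 25]
2 < parent 8 at index 3, swap → [1, 3, 13, 2, 9, 19, 28, 24, 8, 25]
2 < parent 3 at index 1, swap → [1, 2, 13, 3, 9, 19, 28, 24, 8, 25]

[1, 2, 13, 3, 9, 19, 28, 24, 8, 25]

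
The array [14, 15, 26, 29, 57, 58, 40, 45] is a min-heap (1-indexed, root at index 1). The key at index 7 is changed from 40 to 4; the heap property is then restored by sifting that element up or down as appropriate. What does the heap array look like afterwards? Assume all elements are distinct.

set index 7 from 40 to 4 → [14, 15, 26, 29, 57, 58, 4, 45]
4 < parent 26 at index 3, swap → [14, 15, 4, 29, 57, 58, 26, 45]
4 < parent 14 at index 1, swap → [4, 15, 14, 29, 57, 58, 26, 45]

[4, 15, 14, 29, 57, 58, 26, 45]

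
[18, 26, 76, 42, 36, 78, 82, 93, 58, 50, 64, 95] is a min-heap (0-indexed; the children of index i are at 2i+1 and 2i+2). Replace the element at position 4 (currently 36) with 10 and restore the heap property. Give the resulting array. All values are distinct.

[10, 18, 76, 42, 26, 78, 82, 93, 58, 50, 64, 95]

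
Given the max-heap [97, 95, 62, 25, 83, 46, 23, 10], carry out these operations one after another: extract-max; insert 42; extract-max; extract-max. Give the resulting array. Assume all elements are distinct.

extract-max → returns 97:
  remove root 97; move last element 10 to root → [10, 95, 62, 25, 83, 46, 23]
  10 vs larger child 95 at index 1, swap → [95, 10, 62, 25, 83, 46, 23]
  10 vs larger child 83 at index 4, swap → [95, 83, 62, 25, 10, 46, 23]
insert 42:
  append 42 at index 7 → [95, 83, 62, 25, 10, 46, 23, 42]
  42 > parent 25 at index 3, swap → [95, 83, 62, 42, 10, 46, 23, 25]
extract-max → returns 95:
  remove root 95; move last element 25 to root → [25, 83, 62, 42, 10, 46, 23]
  25 vs larger child 83 at index 1, swap → [83, 25, 62, 42, 10, 46, 23]
  25 vs larger child 42 at index 3, swap → [83, 42, 62, 25, 10, 46, 23]
extract-max → returns 83:
  remove root 83; move last element 23 to root → [23, 42, 62, 25, 10, 46]
  23 vs larger child 62 at index 2, swap → [62, 42, 23, 25, 10, 46]
  23 vs only child 46 at index 5, swap → [62, 42, 46, 25, 10, 23]

[62, 42, 46, 25, 10, 23]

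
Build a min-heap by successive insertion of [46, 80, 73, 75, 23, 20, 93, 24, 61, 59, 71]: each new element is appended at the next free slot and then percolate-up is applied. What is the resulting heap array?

[20, 24, 23, 46, 59, 73, 93, 80, 61, 75, 71]

Insert 46:
  append 46 at index 0 → [46] (no swap needed)
Insert 80:
  append 80 at index 1 → [46, 80] (no swap needed)
Insert 73:
  append 73 at index 2 → [46, 80, 73] (no swap needed)
Insert 75:
  append 75 at index 3 → [46, 80, 73, 75]
  75 < parent 80 at index 1, swap → [46, 75, 73, 80]
Insert 23:
  append 23 at index 4 → [46, 75, 73, 80, 23]
  23 < parent 75 at index 1, swap → [46, 23, 73, 80, 75]
  23 < parent 46 at index 0, swap → [23, 46, 73, 80, 75]
Insert 20:
  append 20 at index 5 → [23, 46, 73, 80, 75, 20]
  20 < parent 73 at index 2, swap → [23, 46, 20, 80, 75, 73]
  20 < parent 23 at index 0, swap → [20, 46, 23, 80, 75, 73]
Insert 93:
  append 93 at index 6 → [20, 46, 23, 80, 75, 73, 93] (no swap needed)
Insert 24:
  append 24 at index 7 → [20, 46, 23, 80, 75, 73, 93, 24]
  24 < parent 80 at index 3, swap → [20, 46, 23, 24, 75, 73, 93, 80]
  24 < parent 46 at index 1, swap → [20, 24, 23, 46, 75, 73, 93, 80]
Insert 61:
  append 61 at index 8 → [20, 24, 23, 46, 75, 73, 93, 80, 61] (no swap needed)
Insert 59:
  append 59 at index 9 → [20, 24, 23, 46, 75, 73, 93, 80, 61, 59]
  59 < parent 75 at index 4, swap → [20, 24, 23, 46, 59, 73, 93, 80, 61, 75]
Insert 71:
  append 71 at index 10 → [20, 24, 23, 46, 59, 73, 93, 80, 61, 75, 71] (no swap needed)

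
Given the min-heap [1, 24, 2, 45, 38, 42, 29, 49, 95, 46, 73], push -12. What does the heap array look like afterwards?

append -12 at index 11 → [1, 24, 2, 45, 38, 42, 29, 49, 95, 46, 73, -12]
-12 < parent 42 at index 5, swap → [1, 24, 2, 45, 38, -12, 29, 49, 95, 46, 73, 42]
-12 < parent 2 at index 2, swap → [1, 24, -12, 45, 38, 2, 29, 49, 95, 46, 73, 42]
-12 < parent 1 at index 0, swap → [-12, 24, 1, 45, 38, 2, 29, 49, 95, 46, 73, 42]

[-12, 24, 1, 45, 38, 2, 29, 49, 95, 46, 73, 42]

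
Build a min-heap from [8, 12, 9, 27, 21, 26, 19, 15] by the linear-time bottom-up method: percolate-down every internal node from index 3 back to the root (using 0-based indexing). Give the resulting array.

[8, 12, 9, 15, 21, 26, 19, 27]

sift down from index 3:
  27 vs only child 15 at index 7, swap → [8, 12, 9, 15, 21, 26, 19, 27]
sift down from index 2: already satisfies heap property
sift down from index 1: already satisfies heap property
sift down from index 0: already satisfies heap property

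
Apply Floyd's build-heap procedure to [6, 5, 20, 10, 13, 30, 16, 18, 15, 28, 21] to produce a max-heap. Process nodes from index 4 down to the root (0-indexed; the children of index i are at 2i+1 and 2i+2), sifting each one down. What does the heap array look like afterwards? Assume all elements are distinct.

sift down from index 4:
  13 vs larger child 28 at index 9, swap → [6, 5, 20, 10, 28, 30, 16, 18, 15, 13, 21]
sift down from index 3:
  10 vs larger child 18 at index 7, swap → [6, 5, 20, 18, 28, 30, 16, 10, 15, 13, 21]
sift down from index 2:
  20 vs larger child 30 at index 5, swap → [6, 5, 30, 18, 28, 20, 16, 10, 15, 13, 21]
sift down from index 1:
  5 vs larger child 28 at index 4, swap → [6, 28, 30, 18, 5, 20, 16, 10, 15, 13, 21]
  5 vs larger child 21 at index 10, swap → [6, 28, 30, 18, 21, 20, 16, 10, 15, 13, 5]
sift down from index 0:
  6 vs larger child 30 at index 2, swap → [30, 28, 6, 18, 21, 20, 16, 10, 15, 13, 5]
  6 vs larger child 20 at index 5, swap → [30, 28, 20, 18, 21, 6, 16, 10, 15, 13, 5]

[30, 28, 20, 18, 21, 6, 16, 10, 15, 13, 5]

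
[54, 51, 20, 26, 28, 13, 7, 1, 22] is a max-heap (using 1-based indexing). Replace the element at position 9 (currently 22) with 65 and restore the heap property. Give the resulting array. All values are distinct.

set index 9 from 22 to 65 → [54, 51, 20, 26, 28, 13, 7, 1, 65]
65 > parent 26 at index 4, swap → [54, 51, 20, 65, 28, 13, 7, 1, 26]
65 > parent 51 at index 2, swap → [54, 65, 20, 51, 28, 13, 7, 1, 26]
65 > parent 54 at index 1, swap → [65, 54, 20, 51, 28, 13, 7, 1, 26]

[65, 54, 20, 51, 28, 13, 7, 1, 26]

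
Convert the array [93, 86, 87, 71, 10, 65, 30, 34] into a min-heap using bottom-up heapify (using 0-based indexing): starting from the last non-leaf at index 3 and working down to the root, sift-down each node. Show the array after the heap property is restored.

sift down from index 3:
  71 vs only child 34 at index 7, swap → [93, 86, 87, 34, 10, 65, 30, 71]
sift down from index 2:
  87 vs smaller child 30 at index 6, swap → [93, 86, 30, 34, 10, 65, 87, 71]
sift down from index 1:
  86 vs smaller child 10 at index 4, swap → [93, 10, 30, 34, 86, 65, 87, 71]
sift down from index 0:
  93 vs smaller child 10 at index 1, swap → [10, 93, 30, 34, 86, 65, 87, 71]
  93 vs smaller child 34 at index 3, swap → [10, 34, 30, 93, 86, 65, 87, 71]
  93 vs only child 71 at index 7, swap → [10, 34, 30, 71, 86, 65, 87, 93]

[10, 34, 30, 71, 86, 65, 87, 93]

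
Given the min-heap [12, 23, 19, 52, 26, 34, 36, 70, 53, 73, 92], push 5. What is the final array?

append 5 at index 11 → [12, 23, 19, 52, 26, 34, 36, 70, 53, 73, 92, 5]
5 < parent 34 at index 5, swap → [12, 23, 19, 52, 26, 5, 36, 70, 53, 73, 92, 34]
5 < parent 19 at index 2, swap → [12, 23, 5, 52, 26, 19, 36, 70, 53, 73, 92, 34]
5 < parent 12 at index 0, swap → [5, 23, 12, 52, 26, 19, 36, 70, 53, 73, 92, 34]

[5, 23, 12, 52, 26, 19, 36, 70, 53, 73, 92, 34]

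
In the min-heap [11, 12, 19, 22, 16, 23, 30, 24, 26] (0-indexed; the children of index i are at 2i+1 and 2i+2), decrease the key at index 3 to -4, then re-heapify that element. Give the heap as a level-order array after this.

[-4, 11, 19, 12, 16, 23, 30, 24, 26]

set index 3 from 22 to -4 → [11, 12, 19, -4, 16, 23, 30, 24, 26]
-4 < parent 12 at index 1, swap → [11, -4, 19, 12, 16, 23, 30, 24, 26]
-4 < parent 11 at index 0, swap → [-4, 11, 19, 12, 16, 23, 30, 24, 26]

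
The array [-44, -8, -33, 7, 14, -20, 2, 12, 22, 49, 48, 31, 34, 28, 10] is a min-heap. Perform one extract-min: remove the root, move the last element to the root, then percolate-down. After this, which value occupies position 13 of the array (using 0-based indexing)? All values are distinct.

remove root -44; move last element 10 to root → [10, -8, -33, 7, 14, -20, 2, 12, 22, 49, 48, 31, 34, 28]
10 vs smaller child -33 at index 2, swap → [-33, -8, 10, 7, 14, -20, 2, 12, 22, 49, 48, 31, 34, 28]
10 vs smaller child -20 at index 5, swap → [-33, -8, -20, 7, 14, 10, 2, 12, 22, 49, 48, 31, 34, 28]
resulting array: [-33, -8, -20, 7, 14, 10, 2, 12, 22, 49, 48, 31, 34, 28]

28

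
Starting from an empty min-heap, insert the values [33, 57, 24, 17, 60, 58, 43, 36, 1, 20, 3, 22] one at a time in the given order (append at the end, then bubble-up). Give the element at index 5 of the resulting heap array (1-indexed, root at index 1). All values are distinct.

17

Insert 33:
  append 33 at index 1 → [33] (no swap needed)
Insert 57:
  append 57 at index 2 → [33, 57] (no swap needed)
Insert 24:
  append 24 at index 3 → [33, 57, 24]
  24 < parent 33 at index 1, swap → [24, 57, 33]
Insert 17:
  append 17 at index 4 → [24, 57, 33, 17]
  17 < parent 57 at index 2, swap → [24, 17, 33, 57]
  17 < parent 24 at index 1, swap → [17, 24, 33, 57]
Insert 60:
  append 60 at index 5 → [17, 24, 33, 57, 60] (no swap needed)
Insert 58:
  append 58 at index 6 → [17, 24, 33, 57, 60, 58] (no swap needed)
Insert 43:
  append 43 at index 7 → [17, 24, 33, 57, 60, 58, 43] (no swap needed)
Insert 36:
  append 36 at index 8 → [17, 24, 33, 57, 60, 58, 43, 36]
  36 < parent 57 at index 4, swap → [17, 24, 33, 36, 60, 58, 43, 57]
Insert 1:
  append 1 at index 9 → [17, 24, 33, 36, 60, 58, 43, 57, 1]
  1 < parent 36 at index 4, swap → [17, 24, 33, 1, 60, 58, 43, 57, 36]
  1 < parent 24 at index 2, swap → [17, 1, 33, 24, 60, 58, 43, 57, 36]
  1 < parent 17 at index 1, swap → [1, 17, 33, 24, 60, 58, 43, 57, 36]
Insert 20:
  append 20 at index 10 → [1, 17, 33, 24, 60, 58, 43, 57, 36, 20]
  20 < parent 60 at index 5, swap → [1, 17, 33, 24, 20, 58, 43, 57, 36, 60]
Insert 3:
  append 3 at index 11 → [1, 17, 33, 24, 20, 58, 43, 57, 36, 60, 3]
  3 < parent 20 at index 5, swap → [1, 17, 33, 24, 3, 58, 43, 57, 36, 60, 20]
  3 < parent 17 at index 2, swap → [1, 3, 33, 24, 17, 58, 43, 57, 36, 60, 20]
Insert 22:
  append 22 at index 12 → [1, 3, 33, 24, 17, 58, 43, 57, 36, 60, 20, 22]
  22 < parent 58 at index 6, swap → [1, 3, 33, 24, 17, 22, 43, 57, 36, 60, 20, 58]
  22 < parent 33 at index 3, swap → [1, 3, 22, 24, 17, 33, 43, 57, 36, 60, 20, 58]
resulting array: [1, 3, 22, 24, 17, 33, 43, 57, 36, 60, 20, 58]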